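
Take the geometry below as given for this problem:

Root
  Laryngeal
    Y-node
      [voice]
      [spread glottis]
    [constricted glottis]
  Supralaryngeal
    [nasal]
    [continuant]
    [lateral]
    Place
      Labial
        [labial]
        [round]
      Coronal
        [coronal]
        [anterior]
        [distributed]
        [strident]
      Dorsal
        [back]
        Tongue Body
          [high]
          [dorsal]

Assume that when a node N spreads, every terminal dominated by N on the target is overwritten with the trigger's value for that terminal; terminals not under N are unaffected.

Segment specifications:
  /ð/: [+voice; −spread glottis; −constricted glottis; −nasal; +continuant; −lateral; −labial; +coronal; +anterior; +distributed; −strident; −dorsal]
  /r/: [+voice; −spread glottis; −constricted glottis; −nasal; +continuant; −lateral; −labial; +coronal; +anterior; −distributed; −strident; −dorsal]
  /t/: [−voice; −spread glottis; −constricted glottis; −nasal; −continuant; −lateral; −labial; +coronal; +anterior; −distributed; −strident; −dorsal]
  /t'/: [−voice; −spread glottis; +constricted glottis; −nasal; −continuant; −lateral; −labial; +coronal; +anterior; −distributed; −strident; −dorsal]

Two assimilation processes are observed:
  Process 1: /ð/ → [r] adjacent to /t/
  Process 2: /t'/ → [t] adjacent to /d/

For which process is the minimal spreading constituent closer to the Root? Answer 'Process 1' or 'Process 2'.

Process 2

In Process 1, [distributed] changes, so the minimal spreading node is [distributed] at depth 4.
Process 2: the feature that changes is [constricted glottis]; the minimal node is [constricted glottis] (depth 2).
Depth 2 < depth 4; Process 2 involves the structurally higher constituent [constricted glottis].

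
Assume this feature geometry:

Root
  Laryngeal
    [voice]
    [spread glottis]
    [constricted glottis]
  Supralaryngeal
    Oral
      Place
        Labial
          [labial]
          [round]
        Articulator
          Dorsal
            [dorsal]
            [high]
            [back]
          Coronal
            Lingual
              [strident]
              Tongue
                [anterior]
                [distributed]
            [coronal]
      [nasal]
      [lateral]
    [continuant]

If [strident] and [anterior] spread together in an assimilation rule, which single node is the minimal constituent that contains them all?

[strident]: Root > Supralaryngeal > Oral > Place > Articulator > Coronal > Lingual > [strident].
[anterior] lies under Tongue (below Supralaryngeal).
The lowest node appearing on every path is Lingual; each proper daughter of Lingual fails to dominate at least one of the listed features.

Lingual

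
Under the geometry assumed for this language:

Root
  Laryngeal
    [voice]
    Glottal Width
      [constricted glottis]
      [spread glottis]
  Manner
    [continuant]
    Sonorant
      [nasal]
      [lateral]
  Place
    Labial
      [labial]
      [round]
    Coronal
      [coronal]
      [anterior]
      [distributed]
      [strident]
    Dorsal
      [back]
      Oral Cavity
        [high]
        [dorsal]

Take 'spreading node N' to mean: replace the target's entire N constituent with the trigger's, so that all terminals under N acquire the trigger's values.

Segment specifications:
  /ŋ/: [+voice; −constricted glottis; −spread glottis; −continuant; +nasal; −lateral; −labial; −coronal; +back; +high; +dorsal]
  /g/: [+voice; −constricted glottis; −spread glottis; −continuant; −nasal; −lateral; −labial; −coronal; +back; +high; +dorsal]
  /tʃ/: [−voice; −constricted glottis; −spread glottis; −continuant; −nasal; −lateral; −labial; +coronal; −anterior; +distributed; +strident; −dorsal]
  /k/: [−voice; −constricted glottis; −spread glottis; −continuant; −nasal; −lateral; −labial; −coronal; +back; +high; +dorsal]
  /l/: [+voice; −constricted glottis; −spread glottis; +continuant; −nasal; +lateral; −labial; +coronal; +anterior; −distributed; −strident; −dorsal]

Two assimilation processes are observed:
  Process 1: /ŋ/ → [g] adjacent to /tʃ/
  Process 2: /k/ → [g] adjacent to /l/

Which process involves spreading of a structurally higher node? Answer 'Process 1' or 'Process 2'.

Process 1 alters [nasal]; the lowest dominating node is [nasal] (depth 3 from Root).
In Process 2, [voice] changes, so the minimal spreading node is [voice] at depth 2.
Depth 2 < depth 3; Process 2 involves the structurally higher constituent [voice].

Process 2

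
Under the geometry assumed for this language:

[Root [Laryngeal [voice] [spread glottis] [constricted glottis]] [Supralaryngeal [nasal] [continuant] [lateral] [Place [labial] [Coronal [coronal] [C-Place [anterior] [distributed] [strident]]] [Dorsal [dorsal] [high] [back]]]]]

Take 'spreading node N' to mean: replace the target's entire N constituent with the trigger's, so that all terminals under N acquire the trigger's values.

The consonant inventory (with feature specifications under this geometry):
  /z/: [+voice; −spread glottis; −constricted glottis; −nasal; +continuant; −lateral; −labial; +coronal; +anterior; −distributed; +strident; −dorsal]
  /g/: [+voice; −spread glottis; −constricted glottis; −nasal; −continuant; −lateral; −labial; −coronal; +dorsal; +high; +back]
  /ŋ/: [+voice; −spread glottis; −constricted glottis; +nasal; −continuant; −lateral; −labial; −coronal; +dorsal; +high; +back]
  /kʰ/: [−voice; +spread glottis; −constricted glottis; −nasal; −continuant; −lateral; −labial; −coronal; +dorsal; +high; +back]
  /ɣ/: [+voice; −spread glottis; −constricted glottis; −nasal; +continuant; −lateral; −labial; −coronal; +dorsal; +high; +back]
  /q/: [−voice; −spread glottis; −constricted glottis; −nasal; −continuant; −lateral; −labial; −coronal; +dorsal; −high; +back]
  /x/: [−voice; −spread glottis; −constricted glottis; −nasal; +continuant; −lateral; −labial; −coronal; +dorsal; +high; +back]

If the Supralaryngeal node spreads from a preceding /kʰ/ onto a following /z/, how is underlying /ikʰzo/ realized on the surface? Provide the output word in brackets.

[ikʰgo]

Supralaryngeal immediately or transitively dominates [nasal], [continuant], [lateral], [labial], [coronal], [anterior], [distributed], [strident], [dorsal], [high], [back].
The target acquires /kʰ/'s values for everything under Supralaryngeal — [−nasal], [−continuant], [−lateral], [−labial], [−coronal], [+dorsal], [+high], [+back] — while keeping its own [voice], [spread glottis], [constricted glottis].
This feature bundle is that of [g], so /ikʰzo/ surfaces as [ikʰgo].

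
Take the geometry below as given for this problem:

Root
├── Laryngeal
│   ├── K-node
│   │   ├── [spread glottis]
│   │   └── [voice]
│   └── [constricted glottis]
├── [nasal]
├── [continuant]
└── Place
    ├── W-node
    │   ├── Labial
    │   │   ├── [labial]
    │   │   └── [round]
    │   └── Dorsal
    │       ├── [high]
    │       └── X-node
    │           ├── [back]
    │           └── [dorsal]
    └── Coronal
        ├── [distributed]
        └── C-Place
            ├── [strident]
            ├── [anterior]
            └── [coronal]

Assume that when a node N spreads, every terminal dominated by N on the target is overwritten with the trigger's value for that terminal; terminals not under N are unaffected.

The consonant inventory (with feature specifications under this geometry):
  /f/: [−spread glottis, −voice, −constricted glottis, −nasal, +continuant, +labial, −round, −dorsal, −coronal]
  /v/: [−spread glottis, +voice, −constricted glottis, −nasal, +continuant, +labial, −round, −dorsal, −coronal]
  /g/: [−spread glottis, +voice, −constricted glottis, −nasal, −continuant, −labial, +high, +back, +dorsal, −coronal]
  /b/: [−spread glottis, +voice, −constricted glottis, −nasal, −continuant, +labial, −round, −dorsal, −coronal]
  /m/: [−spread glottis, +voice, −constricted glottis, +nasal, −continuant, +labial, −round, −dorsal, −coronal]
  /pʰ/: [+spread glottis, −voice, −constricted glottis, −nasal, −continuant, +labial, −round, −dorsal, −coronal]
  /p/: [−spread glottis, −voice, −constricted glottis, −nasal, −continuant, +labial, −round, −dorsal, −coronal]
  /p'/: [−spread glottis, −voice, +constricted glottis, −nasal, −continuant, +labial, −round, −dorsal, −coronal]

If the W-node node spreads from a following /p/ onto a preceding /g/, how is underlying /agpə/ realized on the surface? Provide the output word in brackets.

The W-node node dominates the terminals [labial], [round], [high], [back], [dorsal].
The target acquires /p/'s values for everything under W-node — [+labial], [−round], [−dorsal] — while keeping its own [spread glottis], [voice], [constricted glottis], ….
This feature bundle is that of [b], so /agpə/ surfaces as [abpə].

[abpə]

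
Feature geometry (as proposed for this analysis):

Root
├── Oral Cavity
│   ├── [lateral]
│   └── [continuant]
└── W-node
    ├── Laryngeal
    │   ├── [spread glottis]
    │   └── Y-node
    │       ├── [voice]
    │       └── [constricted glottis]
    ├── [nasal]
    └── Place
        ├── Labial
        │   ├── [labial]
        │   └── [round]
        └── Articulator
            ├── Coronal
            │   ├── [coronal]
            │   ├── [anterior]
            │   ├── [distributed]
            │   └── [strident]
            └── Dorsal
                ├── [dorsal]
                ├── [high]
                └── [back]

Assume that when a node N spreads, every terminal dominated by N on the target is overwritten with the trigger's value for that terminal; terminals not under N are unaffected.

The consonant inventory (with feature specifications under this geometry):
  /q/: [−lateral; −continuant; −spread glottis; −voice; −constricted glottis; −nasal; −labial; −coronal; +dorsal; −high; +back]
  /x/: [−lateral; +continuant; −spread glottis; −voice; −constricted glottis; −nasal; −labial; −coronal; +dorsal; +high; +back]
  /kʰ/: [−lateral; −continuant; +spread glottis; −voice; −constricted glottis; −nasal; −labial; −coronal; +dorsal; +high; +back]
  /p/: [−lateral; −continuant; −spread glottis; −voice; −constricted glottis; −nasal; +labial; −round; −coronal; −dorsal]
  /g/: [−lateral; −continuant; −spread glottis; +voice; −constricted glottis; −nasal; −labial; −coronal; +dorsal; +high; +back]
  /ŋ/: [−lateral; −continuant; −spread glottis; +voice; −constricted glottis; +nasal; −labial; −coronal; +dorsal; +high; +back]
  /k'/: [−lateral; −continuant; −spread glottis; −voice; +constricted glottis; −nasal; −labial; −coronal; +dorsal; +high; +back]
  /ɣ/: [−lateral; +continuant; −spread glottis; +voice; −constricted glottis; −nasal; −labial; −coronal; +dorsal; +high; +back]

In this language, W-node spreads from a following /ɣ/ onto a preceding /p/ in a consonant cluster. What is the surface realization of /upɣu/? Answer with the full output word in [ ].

[ugɣu]

The W-node node dominates the terminals [spread glottis], [voice], [constricted glottis], [nasal], [labial], [round], [coronal], [anterior], [distributed], [strident], [dorsal], [high], [back].
After delinking /p/'s W-node and linking /ɣ/'s, the affected terminals become [−spread glottis], [+voice], [−constricted glottis], [−nasal], [−labial], [−coronal], [+dorsal], [+high], [+back]; [lateral], [continuant] (outside W-node) are retained from /p/.
The resulting bundle matches /g/ in the inventory; substituting it for /p/ gives [ugɣu].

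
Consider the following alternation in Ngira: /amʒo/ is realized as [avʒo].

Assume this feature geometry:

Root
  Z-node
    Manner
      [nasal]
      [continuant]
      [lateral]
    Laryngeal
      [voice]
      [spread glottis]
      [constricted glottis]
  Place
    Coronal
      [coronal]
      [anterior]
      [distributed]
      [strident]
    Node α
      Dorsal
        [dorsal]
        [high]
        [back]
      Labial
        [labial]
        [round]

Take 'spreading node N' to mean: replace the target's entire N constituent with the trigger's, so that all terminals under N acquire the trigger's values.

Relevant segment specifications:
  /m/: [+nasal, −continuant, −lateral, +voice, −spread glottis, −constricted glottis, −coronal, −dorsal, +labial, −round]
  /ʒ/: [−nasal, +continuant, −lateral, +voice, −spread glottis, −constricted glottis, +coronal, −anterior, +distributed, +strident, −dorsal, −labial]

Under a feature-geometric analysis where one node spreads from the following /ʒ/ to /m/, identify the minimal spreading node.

/m/ and [v] differ in [nasal], [continuant]; every other specified feature is identical.
Tracing each changed feature up the tree, the paths first meet at Manner; any lower node misses at least one of them.
Spreading Manner from /ʒ/ overwrites each of those terminals with /ʒ/'s values, yielding exactly [v].
Features on which the two segments disagree outside Manner, such as [coronal], [labial], are unchanged — nothing dominating them spread, and Manner is the minimal sufficient constituent.

Manner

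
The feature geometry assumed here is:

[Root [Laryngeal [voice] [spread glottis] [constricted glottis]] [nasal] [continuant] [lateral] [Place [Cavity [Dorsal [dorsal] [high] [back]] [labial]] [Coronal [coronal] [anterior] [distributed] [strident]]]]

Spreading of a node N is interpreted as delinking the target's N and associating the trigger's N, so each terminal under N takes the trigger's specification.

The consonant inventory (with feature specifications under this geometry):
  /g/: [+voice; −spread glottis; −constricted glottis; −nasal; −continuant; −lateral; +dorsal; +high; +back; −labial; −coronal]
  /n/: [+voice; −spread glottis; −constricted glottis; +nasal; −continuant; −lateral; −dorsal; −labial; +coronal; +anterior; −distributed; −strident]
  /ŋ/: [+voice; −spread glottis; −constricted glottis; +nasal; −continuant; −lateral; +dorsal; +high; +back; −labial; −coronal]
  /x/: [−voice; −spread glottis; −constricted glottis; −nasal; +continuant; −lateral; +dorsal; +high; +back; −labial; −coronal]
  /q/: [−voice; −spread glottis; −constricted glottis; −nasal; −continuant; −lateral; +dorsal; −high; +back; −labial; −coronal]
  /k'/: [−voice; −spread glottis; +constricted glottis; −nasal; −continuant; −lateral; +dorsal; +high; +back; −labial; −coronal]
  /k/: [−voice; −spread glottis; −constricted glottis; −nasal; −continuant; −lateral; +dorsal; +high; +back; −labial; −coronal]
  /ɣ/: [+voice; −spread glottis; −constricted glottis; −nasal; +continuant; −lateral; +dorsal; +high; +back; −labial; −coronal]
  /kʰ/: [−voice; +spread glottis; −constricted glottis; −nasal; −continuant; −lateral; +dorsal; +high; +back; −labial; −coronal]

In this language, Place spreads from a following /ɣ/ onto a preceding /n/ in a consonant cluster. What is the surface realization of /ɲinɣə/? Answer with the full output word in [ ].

[ɲiŋɣə]

The Place node dominates the terminals [dorsal], [high], [back], [labial], [coronal], [anterior], [distributed], [strident].
After delinking /n/'s Place and linking /ɣ/'s, the affected terminals become [+dorsal], [+high], [+back], [−labial], [−coronal]; [voice], [spread glottis], [constricted glottis], … (outside Place) are retained from /n/.
Among the inventory, only /ŋ/ has exactly this specification, giving the surface form [ɲiŋɣə].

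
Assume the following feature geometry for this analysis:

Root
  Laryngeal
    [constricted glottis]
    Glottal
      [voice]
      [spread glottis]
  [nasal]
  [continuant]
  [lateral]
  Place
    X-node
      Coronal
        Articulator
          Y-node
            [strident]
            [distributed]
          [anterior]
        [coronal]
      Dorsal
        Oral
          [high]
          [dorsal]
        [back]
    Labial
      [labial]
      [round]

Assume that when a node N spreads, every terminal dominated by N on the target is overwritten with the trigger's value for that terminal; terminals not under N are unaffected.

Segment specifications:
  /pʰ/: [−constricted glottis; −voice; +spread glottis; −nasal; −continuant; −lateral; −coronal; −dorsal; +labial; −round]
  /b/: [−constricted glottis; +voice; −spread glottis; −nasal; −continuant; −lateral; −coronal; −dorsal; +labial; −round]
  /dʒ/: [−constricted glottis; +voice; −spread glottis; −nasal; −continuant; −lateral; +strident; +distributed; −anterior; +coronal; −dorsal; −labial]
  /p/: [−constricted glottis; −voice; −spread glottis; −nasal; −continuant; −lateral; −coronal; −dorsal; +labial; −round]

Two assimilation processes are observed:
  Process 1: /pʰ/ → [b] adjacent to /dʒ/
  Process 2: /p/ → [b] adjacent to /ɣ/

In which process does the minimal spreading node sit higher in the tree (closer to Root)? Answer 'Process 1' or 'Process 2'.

Process 1: the features that change are [voice], [spread glottis]; the minimal node is Glottal (depth 2).
Process 2 alters [voice]; the lowest dominating node is [voice] (depth 3 from Root).
Glottal is closer to Root than [voice], so Process 1 spreads the higher node.

Process 1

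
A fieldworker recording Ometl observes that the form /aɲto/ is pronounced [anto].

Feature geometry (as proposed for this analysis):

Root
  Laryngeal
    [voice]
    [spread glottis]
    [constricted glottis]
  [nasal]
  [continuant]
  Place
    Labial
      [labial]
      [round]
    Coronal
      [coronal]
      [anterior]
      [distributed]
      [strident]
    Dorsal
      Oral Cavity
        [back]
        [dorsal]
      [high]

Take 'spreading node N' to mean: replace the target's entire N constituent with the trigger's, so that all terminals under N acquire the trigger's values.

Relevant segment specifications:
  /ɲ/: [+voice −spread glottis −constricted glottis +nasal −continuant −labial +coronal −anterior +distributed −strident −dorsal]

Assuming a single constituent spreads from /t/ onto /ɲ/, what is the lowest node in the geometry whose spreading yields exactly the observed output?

Coronal

Feature comparison: [anterior], [distributed] differ between /ɲ/ and [n]; the remaining terminals match.
Tracing each changed feature up the tree, the paths first meet at Coronal; any lower node misses at least one of them.
Spreading Coronal from /t/ overwrites each of those terminals with /t/'s values, yielding exactly [n].
[nasal], [voice] stay as in /ɲ/ although /t/ differs there, so no node dominating them spread; among the remaining candidates Coronal is the lowest that derives the output.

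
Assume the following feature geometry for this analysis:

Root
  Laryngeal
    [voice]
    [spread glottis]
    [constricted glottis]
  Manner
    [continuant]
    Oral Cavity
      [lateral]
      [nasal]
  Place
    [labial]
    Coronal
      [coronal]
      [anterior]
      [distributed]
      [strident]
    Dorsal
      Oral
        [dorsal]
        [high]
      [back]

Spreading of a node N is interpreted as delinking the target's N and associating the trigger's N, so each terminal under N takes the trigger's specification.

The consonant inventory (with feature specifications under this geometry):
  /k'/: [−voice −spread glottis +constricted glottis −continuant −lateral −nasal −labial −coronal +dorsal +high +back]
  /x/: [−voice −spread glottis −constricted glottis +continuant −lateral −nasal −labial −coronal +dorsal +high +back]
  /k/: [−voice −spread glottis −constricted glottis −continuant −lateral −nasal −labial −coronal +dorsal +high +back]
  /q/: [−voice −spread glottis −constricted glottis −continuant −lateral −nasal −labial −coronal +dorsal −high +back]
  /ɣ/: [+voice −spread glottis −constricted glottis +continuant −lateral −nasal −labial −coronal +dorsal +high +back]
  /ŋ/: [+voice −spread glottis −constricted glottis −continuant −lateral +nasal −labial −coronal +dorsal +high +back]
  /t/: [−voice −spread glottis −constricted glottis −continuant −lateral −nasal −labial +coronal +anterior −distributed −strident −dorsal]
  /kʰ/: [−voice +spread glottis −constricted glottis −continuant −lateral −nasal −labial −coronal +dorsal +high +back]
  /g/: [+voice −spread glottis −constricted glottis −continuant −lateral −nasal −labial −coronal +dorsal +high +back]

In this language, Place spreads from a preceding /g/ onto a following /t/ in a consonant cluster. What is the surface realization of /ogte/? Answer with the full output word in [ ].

[ogke]

Place immediately or transitively dominates [labial], [coronal], [anterior], [distributed], [strident], [dorsal], [high], [back].
After delinking /t/'s Place and linking /g/'s, the affected terminals become [−labial], [−coronal], [+dorsal], [+high], [+back]; [voice], [spread glottis], [constricted glottis], … (outside Place) are retained from /t/.
This feature bundle is that of [k], so /ogte/ surfaces as [ogke].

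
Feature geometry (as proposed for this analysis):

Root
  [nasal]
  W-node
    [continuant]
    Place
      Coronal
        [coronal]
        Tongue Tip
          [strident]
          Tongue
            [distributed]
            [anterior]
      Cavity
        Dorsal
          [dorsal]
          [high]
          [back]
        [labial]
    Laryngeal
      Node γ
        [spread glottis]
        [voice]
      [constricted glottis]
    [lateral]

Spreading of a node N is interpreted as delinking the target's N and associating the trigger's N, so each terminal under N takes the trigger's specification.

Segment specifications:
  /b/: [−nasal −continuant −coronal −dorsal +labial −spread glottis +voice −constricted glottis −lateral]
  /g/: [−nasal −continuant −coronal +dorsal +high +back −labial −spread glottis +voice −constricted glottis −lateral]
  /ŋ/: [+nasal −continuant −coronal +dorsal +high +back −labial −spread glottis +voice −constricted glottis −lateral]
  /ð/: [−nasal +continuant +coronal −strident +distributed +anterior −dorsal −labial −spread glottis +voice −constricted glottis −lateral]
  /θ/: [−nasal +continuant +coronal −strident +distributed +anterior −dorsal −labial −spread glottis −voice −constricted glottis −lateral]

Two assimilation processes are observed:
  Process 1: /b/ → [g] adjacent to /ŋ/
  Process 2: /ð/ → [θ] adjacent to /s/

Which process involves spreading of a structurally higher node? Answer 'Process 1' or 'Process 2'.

Process 1: the features that change are [labial], [dorsal], [high], [back]; the minimal node is Cavity (depth 3).
Process 2 alters [voice]; the lowest dominating node is [voice] (depth 4 from Root).
Cavity (depth 3) sits above [voice] (depth 4), making Process 1 the one with the higher spreading node.

Process 1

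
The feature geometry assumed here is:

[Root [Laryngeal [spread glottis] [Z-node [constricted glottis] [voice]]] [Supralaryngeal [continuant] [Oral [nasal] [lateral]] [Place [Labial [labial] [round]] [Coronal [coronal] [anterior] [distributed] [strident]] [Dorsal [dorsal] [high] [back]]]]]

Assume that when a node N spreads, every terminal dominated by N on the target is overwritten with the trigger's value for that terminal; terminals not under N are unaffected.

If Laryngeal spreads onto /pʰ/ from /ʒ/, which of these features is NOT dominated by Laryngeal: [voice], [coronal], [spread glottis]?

Laryngeal dominates exactly [spread glottis], [constricted glottis], [voice].
Of the listed options, [spread glottis], [voice] are among these and would be overwritten by spreading Laryngeal.
But [coronal] is a dependent of Coronal, outside Laryngeal; it is therefore untouched by the spreading.

[coronal]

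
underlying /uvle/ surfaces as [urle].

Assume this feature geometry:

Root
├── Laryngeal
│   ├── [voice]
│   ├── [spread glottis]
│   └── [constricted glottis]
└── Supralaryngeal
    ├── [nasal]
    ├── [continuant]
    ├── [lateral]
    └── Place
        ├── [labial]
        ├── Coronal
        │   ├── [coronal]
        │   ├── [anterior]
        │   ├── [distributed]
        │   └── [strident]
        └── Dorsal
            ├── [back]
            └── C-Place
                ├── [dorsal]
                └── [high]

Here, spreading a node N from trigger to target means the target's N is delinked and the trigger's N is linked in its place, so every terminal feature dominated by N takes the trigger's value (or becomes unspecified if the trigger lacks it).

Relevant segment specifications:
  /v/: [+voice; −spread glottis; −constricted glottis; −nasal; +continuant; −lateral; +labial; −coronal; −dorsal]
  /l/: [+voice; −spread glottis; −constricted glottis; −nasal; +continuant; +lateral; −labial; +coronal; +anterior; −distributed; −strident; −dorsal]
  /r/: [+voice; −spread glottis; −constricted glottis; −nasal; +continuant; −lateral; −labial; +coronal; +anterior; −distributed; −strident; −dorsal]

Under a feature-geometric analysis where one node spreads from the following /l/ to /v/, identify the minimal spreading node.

Feature comparison: [labial], [coronal], [anterior], [distributed], [strident] differ between /v/ and [r]; the remaining terminals match.
In this geometry the lowest node dominating all of them is Place: every daughter of Place dominates only a proper subset, so no lower node suffices.
Spreading Place from /l/ overwrites each of those terminals with /l/'s values, yielding exactly [r].
Since [lateral] is preserved even though /l/ disagrees there, no node above Place spread.

Place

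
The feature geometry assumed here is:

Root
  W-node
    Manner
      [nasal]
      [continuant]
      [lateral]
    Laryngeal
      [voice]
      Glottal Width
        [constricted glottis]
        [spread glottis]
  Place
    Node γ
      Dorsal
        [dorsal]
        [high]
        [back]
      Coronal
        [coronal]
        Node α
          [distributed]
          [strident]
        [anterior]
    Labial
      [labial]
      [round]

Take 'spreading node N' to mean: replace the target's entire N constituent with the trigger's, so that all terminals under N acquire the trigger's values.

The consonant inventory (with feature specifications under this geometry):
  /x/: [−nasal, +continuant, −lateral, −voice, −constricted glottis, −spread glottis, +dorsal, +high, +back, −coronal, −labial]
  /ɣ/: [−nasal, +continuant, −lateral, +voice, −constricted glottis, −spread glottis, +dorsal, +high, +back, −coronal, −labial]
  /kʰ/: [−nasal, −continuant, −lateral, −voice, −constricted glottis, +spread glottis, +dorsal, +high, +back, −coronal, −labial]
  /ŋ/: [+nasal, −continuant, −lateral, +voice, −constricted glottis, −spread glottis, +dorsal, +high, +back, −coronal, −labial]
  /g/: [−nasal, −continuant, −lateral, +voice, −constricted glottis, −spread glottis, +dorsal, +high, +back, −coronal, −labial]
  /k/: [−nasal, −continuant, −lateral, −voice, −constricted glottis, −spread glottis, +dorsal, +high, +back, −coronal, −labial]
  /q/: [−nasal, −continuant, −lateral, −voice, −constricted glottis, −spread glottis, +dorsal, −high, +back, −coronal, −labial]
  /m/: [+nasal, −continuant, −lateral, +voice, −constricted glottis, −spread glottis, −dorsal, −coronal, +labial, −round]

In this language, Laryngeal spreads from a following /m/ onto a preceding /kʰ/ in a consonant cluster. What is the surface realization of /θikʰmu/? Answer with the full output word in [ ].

Terminals under Laryngeal in this geometry: [voice], [constricted glottis], [spread glottis].
The target acquires /m/'s values for everything under Laryngeal — [+voice], [−constricted glottis], [−spread glottis] — while keeping its own [nasal], [continuant], [lateral], ….
This feature bundle is that of [g], so /θikʰmu/ surfaces as [θigmu].

[θigmu]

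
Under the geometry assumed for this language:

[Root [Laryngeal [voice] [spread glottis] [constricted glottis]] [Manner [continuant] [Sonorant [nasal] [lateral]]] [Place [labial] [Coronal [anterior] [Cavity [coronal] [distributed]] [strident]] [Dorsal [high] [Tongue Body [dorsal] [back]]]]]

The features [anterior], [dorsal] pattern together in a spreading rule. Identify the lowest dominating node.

Place

[anterior]: Root > Place > Coronal > [anterior].
[dorsal] lies under Tongue Body (below Place).
Place is the lowest common ancestor — every listed feature sits under it, and no single subconstituent of Place covers them all.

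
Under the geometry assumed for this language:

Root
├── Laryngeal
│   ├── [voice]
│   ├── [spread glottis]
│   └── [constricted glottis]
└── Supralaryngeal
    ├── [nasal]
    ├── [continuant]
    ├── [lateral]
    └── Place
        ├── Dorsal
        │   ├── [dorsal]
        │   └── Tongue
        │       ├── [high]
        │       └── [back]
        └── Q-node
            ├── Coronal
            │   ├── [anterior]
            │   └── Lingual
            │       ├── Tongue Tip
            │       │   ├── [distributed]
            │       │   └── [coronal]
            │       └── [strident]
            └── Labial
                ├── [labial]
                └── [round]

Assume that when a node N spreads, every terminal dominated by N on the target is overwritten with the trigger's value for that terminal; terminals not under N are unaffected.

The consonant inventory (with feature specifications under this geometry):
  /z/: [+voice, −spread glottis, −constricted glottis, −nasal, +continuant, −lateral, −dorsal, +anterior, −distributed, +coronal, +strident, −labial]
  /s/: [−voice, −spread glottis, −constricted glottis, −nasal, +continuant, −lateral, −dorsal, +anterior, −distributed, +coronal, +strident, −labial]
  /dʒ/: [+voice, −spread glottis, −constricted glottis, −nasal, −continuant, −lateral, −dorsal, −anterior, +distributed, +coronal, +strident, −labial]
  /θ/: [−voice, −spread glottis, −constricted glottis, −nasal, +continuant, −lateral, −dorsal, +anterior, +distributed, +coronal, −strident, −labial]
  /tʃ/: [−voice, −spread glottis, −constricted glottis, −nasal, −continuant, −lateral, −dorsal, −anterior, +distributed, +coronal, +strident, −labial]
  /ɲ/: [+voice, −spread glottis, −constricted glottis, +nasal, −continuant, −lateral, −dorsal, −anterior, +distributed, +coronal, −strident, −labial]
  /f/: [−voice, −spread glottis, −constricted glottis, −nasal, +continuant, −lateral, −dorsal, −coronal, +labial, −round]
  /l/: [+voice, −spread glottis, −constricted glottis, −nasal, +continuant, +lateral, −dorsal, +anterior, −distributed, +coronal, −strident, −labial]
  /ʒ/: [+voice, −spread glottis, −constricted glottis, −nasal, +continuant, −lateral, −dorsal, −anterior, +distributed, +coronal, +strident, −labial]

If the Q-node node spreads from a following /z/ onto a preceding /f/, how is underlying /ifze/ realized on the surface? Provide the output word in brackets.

[isze]

The Q-node node dominates the terminals [anterior], [distributed], [coronal], [strident], [labial], [round].
After delinking /f/'s Q-node and linking /z/'s, the affected terminals become [+anterior], [−distributed], [+coronal], [+strident], [−labial]; [voice], [spread glottis], [constricted glottis], … (outside Q-node) are retained from /f/.
Among the inventory, only /s/ has exactly this specification, giving the surface form [isze].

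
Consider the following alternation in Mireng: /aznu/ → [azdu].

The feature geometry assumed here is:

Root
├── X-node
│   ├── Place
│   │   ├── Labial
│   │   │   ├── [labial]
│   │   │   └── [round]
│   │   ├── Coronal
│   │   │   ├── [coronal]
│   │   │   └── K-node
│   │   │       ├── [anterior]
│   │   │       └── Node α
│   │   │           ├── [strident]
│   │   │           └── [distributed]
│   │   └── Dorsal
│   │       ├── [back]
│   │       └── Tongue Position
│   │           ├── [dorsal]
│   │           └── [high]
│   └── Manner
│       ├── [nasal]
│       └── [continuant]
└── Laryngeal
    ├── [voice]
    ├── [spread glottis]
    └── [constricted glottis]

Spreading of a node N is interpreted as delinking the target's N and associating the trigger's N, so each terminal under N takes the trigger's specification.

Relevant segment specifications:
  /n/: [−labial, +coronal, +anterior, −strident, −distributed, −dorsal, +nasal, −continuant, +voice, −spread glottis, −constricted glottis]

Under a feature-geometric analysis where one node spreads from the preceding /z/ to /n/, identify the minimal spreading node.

[nasal]

The alternation /n/ → [d] changes [nasal] and nothing else.
Since just one terminal is affected and it takes /z/'s value, spreading the terminal [nasal] alone is sufficient and minimal.
Since [continuant] is preserved even though /z/ disagrees there, no node above [nasal] spread.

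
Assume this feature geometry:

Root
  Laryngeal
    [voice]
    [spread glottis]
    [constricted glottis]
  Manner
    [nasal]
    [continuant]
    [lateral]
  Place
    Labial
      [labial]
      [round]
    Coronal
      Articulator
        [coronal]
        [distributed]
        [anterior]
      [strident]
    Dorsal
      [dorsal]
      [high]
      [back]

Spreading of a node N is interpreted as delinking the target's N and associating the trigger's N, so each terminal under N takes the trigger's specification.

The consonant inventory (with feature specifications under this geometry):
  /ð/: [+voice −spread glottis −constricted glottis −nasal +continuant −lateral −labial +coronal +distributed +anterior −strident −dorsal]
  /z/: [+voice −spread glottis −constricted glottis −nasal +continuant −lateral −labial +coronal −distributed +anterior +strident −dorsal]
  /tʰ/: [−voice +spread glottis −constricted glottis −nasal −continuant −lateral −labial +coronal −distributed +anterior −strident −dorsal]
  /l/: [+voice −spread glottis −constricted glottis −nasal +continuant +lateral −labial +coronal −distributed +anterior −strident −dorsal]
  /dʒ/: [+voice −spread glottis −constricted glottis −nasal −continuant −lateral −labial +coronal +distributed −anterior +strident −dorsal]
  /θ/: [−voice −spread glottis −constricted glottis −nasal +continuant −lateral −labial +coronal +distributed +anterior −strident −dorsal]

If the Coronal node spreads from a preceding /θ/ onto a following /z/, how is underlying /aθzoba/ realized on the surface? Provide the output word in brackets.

Terminals under Coronal in this geometry: [coronal], [distributed], [anterior], [strident].
After delinking /z/'s Coronal and linking /θ/'s, the affected terminals become [+coronal], [+distributed], [+anterior], [−strident]; [voice], [spread glottis], [constricted glottis], … (outside Coronal) are retained from /z/.
This feature bundle is that of [ð], so /aθzoba/ surfaces as [aθðoba].

[aθðoba]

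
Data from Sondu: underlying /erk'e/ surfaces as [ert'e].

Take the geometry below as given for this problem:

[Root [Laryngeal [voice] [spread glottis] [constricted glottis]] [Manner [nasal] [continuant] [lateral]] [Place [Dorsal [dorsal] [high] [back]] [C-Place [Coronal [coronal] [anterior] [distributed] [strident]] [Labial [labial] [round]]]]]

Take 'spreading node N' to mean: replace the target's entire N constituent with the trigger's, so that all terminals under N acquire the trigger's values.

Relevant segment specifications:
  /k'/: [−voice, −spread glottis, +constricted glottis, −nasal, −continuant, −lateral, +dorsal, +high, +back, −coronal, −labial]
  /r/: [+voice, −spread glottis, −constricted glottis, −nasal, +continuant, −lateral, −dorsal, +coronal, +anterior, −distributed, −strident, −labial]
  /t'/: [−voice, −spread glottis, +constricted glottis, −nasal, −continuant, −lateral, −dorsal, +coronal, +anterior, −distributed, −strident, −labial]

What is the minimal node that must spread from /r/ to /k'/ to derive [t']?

Comparing /k'/ with its surface form [t'], the features that change are [coronal], [anterior], [distributed], [strident], [dorsal], [high], [back].
In this geometry the lowest node dominating all of them is Place: every daughter of Place dominates only a proper subset, so no lower node suffices.
Spreading Place from /r/ overwrites each of those terminals with /r/'s values, yielding exactly [t'].
[constricted glottis], [voice] — on which /r/ differs from /k'/ — are unchanged, so Root cannot have spread; the constituent is no larger than Place.

Place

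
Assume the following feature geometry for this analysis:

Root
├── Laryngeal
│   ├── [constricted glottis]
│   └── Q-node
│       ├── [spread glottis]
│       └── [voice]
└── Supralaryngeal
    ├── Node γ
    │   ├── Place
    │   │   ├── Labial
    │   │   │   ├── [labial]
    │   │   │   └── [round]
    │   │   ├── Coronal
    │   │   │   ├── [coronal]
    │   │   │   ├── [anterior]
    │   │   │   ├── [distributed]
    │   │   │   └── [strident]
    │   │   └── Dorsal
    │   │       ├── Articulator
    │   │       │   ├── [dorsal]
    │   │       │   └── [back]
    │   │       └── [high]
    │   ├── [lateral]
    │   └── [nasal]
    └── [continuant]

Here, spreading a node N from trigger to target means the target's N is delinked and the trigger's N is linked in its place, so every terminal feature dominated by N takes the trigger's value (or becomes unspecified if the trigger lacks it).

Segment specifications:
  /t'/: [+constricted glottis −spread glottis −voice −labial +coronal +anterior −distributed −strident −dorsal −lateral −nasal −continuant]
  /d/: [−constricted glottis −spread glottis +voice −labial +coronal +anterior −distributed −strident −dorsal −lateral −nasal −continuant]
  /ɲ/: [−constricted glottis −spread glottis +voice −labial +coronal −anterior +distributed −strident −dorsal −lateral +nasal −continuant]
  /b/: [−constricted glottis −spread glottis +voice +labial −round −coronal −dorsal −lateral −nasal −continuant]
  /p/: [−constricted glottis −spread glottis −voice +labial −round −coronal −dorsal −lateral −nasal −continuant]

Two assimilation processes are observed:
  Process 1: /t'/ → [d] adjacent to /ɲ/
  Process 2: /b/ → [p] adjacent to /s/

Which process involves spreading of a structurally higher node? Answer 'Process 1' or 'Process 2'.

Process 1 alters [voice], [constricted glottis]; the lowest common ancestor is Laryngeal (depth 1 from Root).
Process 2 alters [voice]; the lowest dominating node is [voice] (depth 3 from Root).
Laryngeal (depth 1) sits above [voice] (depth 3), making Process 1 the one with the higher spreading node.

Process 1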